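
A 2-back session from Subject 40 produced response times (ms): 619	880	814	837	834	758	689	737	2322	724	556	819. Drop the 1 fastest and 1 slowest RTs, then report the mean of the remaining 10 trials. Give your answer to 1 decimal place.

Sorted: 556, 619, 689, 724, 737, 758, 814, 819, 834, 837, 880, 2322
Drop lowest 1 (556) and highest 1 (2322)
Remaining (n=10): Σ = 7711, mean = 7711/10 = 771.100

771.1 ms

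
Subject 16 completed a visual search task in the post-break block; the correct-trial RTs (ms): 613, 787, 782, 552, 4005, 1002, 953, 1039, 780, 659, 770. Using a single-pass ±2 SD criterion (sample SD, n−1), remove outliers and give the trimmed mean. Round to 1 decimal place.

793.7 ms

n = 11, ΣRT = 11942, M = 1085.636
Σ(x−M)² = 9614036.55; s = √(9614036.55/10) = 980.512
Cutoffs: 1085.636 ± 2·980.512 → [-875.4, 3046.7]
Outside: 4005 → excluded.
Retained (n=10): Σ = 7937, mean = 7937/10 = 793.700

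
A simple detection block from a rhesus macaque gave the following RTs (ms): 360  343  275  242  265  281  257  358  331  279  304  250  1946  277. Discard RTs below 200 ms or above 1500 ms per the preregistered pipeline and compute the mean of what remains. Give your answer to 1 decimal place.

Excluded: 1946
Retained (n=13): Σ = 3822
Mean = 3822/13 = 294.0000

294.0 ms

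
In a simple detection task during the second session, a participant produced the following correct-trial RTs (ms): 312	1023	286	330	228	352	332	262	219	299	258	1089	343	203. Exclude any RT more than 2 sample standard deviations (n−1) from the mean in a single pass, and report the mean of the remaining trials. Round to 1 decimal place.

n = 14, ΣRT = 5536, M = 395.429
Σ(x−M)² = 1048937.43; s = √(1048937.43/13) = 284.055
Cutoffs: 395.429 ± 2·284.055 → [-172.7, 963.5]
Outside: 1023, 1089 → excluded.
Retained (n=12): Σ = 3424, mean = 3424/12 = 285.333

285.3 ms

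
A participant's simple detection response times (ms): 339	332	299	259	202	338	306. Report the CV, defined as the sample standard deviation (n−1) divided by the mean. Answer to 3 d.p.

n = 7, Σ = 2075, M = 296.4286
Σ(x−M)² = 15221.714; s = √(15221.714/6) = 50.3682
CV = 50.3682 / 296.4286 = 0.16992

0.170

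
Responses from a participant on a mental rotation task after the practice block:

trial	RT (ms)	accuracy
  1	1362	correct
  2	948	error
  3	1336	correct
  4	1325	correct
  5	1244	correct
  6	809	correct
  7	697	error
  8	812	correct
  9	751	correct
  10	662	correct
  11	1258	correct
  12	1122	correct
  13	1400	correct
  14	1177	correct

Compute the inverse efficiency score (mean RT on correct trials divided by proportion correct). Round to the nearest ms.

Correct trials (n=12): 1362, 1336, 1325, 1244, 809, 812, 751, 662, 1258, 1122, 1400, 1177
Mean correct RT = 13258/12 = 1104.8333 ms
Proportion correct = 12/14
IES = 1104.8333 / (12/14) = 1288.972 ms

1289 ms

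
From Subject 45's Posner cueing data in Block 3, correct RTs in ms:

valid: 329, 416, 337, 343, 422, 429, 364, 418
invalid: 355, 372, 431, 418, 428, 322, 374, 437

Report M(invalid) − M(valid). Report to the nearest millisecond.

M(valid) = 3058/8 = 382.250
M(invalid) = 3137/8 = 392.125
Difference = 392.125 − 382.250 = 9.875 ms

10 ms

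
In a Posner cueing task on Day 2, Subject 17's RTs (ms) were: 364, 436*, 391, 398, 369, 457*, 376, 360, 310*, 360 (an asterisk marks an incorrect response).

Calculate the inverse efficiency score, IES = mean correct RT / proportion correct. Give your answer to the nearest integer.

534 ms

Correct trials (n=7): 364, 391, 398, 369, 376, 360, 360
Mean correct RT = 2618/7 = 374.0000 ms
Proportion correct = 7/10
IES = 374.0000 / (7/10) = 534.286 ms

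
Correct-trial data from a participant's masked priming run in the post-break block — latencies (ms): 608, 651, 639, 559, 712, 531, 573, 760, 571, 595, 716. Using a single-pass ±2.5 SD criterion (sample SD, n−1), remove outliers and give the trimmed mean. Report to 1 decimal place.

n = 11, ΣRT = 6915, M = 628.636
Σ(x−M)² = 54802.55; s = √(54802.55/10) = 74.029
Cutoffs: 628.636 ± 2.5·74.029 → [443.6, 813.7]
No RTs fall outside the cutoffs; all 11 retained. Mean = 6915/11 = 628.636

628.6 ms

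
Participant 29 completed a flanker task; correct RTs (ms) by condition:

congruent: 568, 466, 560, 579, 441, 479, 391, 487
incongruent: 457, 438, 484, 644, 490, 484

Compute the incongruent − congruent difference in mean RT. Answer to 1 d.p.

3.1 ms

M(congruent) = 3971/8 = 496.375
M(incongruent) = 2997/6 = 499.500
Difference = 499.500 − 496.375 = 3.125 ms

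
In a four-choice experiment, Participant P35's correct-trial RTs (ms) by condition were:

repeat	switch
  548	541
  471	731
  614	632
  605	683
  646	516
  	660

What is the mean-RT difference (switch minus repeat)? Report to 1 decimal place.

M(repeat) = 2884/5 = 576.800
M(switch) = 3763/6 = 627.167
Difference = 627.167 − 576.800 = 50.367 ms

50.4 ms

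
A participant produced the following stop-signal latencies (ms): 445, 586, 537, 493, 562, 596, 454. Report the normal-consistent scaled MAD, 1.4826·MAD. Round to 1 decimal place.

Sorted: 445, 454, 493, 537, 562, 586, 596 → median = 537
|x − 537| sorted: 0, 25, 44, 49, 59, 83, 92 → MAD = 49
Robust SD ≈ 1.4826 × 49 = 72.647

72.6 ms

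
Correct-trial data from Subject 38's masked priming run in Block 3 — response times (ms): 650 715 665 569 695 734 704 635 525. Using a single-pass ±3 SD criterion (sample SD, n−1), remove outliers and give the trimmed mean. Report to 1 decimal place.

654.7 ms

n = 9, ΣRT = 5892, M = 654.667
Σ(x−M)² = 38662.00; s = √(38662.00/8) = 69.518
Cutoffs: 654.667 ± 3·69.518 → [446.1, 863.2]
No RTs fall outside the cutoffs; all 9 retained. Mean = 5892/9 = 654.667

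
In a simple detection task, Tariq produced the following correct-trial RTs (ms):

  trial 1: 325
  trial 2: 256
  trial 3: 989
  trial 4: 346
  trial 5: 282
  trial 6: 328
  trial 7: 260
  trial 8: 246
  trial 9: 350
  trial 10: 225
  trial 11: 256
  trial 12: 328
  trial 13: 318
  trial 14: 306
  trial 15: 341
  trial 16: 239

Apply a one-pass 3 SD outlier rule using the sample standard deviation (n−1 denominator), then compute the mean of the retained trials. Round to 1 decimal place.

n = 16, ΣRT = 5395, M = 337.188
Σ(x−M)² = 479502.44; s = √(479502.44/15) = 178.793
Cutoffs: 337.188 ± 3·178.793 → [-199.2, 873.6]
Outside: 989 → excluded.
Retained (n=15): Σ = 4406, mean = 4406/15 = 293.733

293.7 ms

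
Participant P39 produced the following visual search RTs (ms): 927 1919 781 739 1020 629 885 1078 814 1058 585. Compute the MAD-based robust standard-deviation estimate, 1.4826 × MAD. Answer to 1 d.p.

216.5 ms

Sorted: 585, 629, 739, 781, 814, 885, 927, 1020, 1058, 1078, 1919 → median = 885
|x − 885| sorted: 0, 42, 71, 104, 135, 146, 173, 193, 256, 300, 1034 → MAD = 146
Robust SD ≈ 1.4826 × 146 = 216.460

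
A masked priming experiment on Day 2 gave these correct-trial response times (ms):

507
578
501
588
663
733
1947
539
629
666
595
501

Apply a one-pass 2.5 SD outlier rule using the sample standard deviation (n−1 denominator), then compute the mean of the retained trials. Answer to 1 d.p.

590.9 ms

n = 12, ΣRT = 8447, M = 703.917
Σ(x−M)² = 1744304.92; s = √(1744304.92/11) = 398.212
Cutoffs: 703.917 ± 2.5·398.212 → [-291.6, 1699.4]
Outside: 1947 → excluded.
Retained (n=11): Σ = 6500, mean = 6500/11 = 590.909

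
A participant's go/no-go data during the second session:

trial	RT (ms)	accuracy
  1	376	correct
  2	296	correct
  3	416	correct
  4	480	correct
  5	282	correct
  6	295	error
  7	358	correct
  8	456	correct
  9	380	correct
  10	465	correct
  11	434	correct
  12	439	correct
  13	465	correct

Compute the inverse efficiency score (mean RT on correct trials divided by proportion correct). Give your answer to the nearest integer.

Correct trials (n=12): 376, 296, 416, 480, 282, 358, 456, 380, 465, 434, 439, 465
Mean correct RT = 4847/12 = 403.9167 ms
Proportion correct = 12/13
IES = 403.9167 / (12/13) = 437.576 ms

438 ms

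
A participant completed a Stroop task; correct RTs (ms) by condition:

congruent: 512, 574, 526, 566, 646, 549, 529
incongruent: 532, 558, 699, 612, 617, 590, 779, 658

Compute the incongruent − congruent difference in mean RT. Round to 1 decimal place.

M(congruent) = 3902/7 = 557.429
M(incongruent) = 5045/8 = 630.625
Difference = 630.625 − 557.429 = 73.196 ms

73.2 ms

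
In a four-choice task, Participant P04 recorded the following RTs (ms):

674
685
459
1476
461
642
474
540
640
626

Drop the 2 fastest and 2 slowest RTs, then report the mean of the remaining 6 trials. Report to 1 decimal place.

Sorted: 459, 461, 474, 540, 626, 640, 642, 674, 685, 1476
Drop lowest 2 (459, 461) and highest 2 (685, 1476)
Remaining (n=6): Σ = 3596, mean = 3596/6 = 599.333

599.3 ms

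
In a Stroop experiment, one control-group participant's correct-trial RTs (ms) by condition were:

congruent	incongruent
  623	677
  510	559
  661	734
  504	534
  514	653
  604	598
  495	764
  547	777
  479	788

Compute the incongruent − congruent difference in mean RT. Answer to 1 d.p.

127.4 ms

M(congruent) = 4937/9 = 548.556
M(incongruent) = 6084/9 = 676.000
Difference = 676.000 − 548.556 = 127.444 ms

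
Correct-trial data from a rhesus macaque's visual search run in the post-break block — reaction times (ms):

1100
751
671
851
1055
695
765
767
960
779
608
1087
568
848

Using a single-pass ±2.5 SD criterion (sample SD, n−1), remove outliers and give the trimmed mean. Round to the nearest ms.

n = 14, ΣRT = 11505, M = 821.786
Σ(x−M)² = 384764.36; s = √(384764.36/13) = 172.039
Cutoffs: 821.786 ± 2.5·172.039 → [391.7, 1251.9]
No RTs fall outside the cutoffs; all 14 retained. Mean = 11505/14 = 821.786

822 ms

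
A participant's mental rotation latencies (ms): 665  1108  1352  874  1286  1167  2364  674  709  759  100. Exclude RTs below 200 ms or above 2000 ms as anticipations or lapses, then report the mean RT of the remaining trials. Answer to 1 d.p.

Excluded: 100, 2364
Retained (n=9): Σ = 8594
Mean = 8594/9 = 954.8889

954.9 ms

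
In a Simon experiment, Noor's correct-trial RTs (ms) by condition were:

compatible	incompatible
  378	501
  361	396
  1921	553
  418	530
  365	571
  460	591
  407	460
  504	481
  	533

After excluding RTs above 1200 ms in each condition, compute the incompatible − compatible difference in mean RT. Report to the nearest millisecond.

compatible: exclude 1921
M(compatible) = 2893/7 = 413.286
M(incompatible) = 4616/9 = 512.889
Difference = 512.889 − 413.286 = 99.603 ms

100 ms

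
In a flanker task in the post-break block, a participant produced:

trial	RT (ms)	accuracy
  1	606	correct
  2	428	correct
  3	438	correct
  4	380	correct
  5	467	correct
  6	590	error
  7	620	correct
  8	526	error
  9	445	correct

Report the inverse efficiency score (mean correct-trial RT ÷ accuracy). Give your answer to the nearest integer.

622 ms

Correct trials (n=7): 606, 428, 438, 380, 467, 620, 445
Mean correct RT = 3384/7 = 483.4286 ms
Proportion correct = 7/9
IES = 483.4286 / (7/9) = 621.551 ms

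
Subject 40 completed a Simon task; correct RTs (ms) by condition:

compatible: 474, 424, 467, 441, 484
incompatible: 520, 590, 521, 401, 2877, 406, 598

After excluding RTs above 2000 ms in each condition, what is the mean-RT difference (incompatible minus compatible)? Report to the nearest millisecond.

incompatible: exclude 2877
M(compatible) = 2290/5 = 458.000
M(incompatible) = 3036/6 = 506.000
Difference = 506.000 − 458.000 = 48.000 ms

48 ms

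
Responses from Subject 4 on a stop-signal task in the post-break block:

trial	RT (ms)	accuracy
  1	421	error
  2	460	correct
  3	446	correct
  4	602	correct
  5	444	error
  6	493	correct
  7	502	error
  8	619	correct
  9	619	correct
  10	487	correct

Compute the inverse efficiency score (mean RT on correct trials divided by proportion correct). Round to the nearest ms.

760 ms

Correct trials (n=7): 460, 446, 602, 493, 619, 619, 487
Mean correct RT = 3726/7 = 532.2857 ms
Proportion correct = 7/10
IES = 532.2857 / (7/10) = 760.408 ms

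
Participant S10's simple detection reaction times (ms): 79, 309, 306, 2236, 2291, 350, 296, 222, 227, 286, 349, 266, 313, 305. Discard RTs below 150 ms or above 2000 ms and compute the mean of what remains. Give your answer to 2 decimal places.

Excluded: 79, 2236, 2291
Retained (n=11): Σ = 3229
Mean = 3229/11 = 293.5455

293.55 ms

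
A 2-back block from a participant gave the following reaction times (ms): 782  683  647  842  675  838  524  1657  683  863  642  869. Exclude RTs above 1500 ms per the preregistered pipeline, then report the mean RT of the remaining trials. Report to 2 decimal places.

731.64 ms

Excluded: 1657
Retained (n=11): Σ = 8048
Mean = 8048/11 = 731.6364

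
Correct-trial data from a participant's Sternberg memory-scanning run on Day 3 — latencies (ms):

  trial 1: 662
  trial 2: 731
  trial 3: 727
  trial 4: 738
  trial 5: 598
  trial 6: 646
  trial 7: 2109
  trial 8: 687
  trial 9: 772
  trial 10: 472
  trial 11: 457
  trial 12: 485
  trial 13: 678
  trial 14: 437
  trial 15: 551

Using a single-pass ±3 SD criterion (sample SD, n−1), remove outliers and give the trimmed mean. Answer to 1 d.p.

617.2 ms

n = 15, ΣRT = 10750, M = 716.667
Σ(x−M)² = 2253477.33; s = √(2253477.33/14) = 401.202
Cutoffs: 716.667 ± 3·401.202 → [-486.9, 1920.3]
Outside: 2109 → excluded.
Retained (n=14): Σ = 8641, mean = 8641/14 = 617.214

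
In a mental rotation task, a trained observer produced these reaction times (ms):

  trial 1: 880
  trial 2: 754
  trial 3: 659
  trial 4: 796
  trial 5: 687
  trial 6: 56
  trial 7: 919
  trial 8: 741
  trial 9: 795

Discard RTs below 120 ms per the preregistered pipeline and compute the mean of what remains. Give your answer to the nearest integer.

779 ms

Excluded: 56
Retained (n=8): Σ = 6231
Mean = 6231/8 = 778.8750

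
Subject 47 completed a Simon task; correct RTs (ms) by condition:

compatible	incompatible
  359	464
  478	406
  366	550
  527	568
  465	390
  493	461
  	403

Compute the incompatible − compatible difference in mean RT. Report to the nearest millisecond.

15 ms

M(compatible) = 2688/6 = 448.000
M(incompatible) = 3242/7 = 463.143
Difference = 463.143 − 448.000 = 15.143 ms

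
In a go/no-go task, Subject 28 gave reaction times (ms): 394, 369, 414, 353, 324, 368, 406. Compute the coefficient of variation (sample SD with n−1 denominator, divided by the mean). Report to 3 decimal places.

n = 7, Σ = 2628, M = 375.4286
Σ(x−M)² = 6011.714; s = √(6011.714/6) = 31.6536
CV = 31.6536 / 375.4286 = 0.08431

0.084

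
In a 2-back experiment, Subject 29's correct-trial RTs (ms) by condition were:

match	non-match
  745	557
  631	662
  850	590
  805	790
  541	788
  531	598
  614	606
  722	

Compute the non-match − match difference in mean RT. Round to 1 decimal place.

-24.0 ms

M(match) = 5439/8 = 679.875
M(non-match) = 4591/7 = 655.857
Difference = 655.857 − 679.875 = -24.018 ms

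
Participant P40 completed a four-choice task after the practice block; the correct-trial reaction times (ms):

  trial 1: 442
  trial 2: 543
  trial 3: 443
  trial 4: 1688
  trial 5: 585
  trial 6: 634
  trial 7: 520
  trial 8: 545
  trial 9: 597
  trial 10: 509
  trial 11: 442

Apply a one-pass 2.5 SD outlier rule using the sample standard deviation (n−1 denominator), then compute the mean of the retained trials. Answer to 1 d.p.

526.0 ms

n = 11, ΣRT = 6948, M = 631.636
Σ(x−M)² = 1269656.55; s = √(1269656.55/10) = 356.322
Cutoffs: 631.636 ± 2.5·356.322 → [-259.2, 1522.4]
Outside: 1688 → excluded.
Retained (n=10): Σ = 5260, mean = 5260/10 = 526.000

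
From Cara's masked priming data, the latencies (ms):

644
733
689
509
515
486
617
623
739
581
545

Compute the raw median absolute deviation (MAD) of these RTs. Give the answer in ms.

Sorted: 486, 509, 515, 545, 581, 617, 623, 644, 689, 733, 739 → median = 617
|x − 617|: 27, 116, 72, 108, 102, 131, 0, 6, 122, 36, 72
Sorted deviations: 0, 6, 27, 36, 72, 72, 102, 108, 116, 122, 131 → MAD = 72

72 ms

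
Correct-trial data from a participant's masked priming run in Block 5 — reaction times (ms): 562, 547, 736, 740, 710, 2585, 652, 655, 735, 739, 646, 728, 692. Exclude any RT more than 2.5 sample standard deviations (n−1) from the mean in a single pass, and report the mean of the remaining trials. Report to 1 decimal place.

678.5 ms

n = 13, ΣRT = 10727, M = 825.154
Σ(x−M)² = 3405887.69; s = √(3405887.69/12) = 532.751
Cutoffs: 825.154 ± 2.5·532.751 → [-506.7, 2157.0]
Outside: 2585 → excluded.
Retained (n=12): Σ = 8142, mean = 8142/12 = 678.500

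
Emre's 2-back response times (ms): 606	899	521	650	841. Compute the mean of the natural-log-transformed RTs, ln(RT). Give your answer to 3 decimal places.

6.535

ln(RT): 6.4069, 6.8013, 6.2558, 6.4770, 6.7346
Σ ln(RT) = 32.6755
Mean = 32.6755/5 = 6.53510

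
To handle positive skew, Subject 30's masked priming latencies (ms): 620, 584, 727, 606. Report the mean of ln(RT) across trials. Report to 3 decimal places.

6.449

ln(RT): 6.4297, 6.3699, 6.5889, 6.4069
Σ ln(RT) = 25.7954
Mean = 25.7954/4 = 6.44886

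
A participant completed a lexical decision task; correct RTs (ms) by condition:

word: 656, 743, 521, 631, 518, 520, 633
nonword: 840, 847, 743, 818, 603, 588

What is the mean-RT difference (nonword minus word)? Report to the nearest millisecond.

M(word) = 4222/7 = 603.143
M(nonword) = 4439/6 = 739.833
Difference = 739.833 − 603.143 = 136.690 ms

137 ms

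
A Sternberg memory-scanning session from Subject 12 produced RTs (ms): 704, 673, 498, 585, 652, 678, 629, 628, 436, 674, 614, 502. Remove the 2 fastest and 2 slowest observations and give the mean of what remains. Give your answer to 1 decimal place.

Sorted: 436, 498, 502, 585, 614, 628, 629, 652, 673, 674, 678, 704
Drop lowest 2 (436, 498) and highest 2 (678, 704)
Remaining (n=8): Σ = 4957, mean = 4957/8 = 619.625

619.6 ms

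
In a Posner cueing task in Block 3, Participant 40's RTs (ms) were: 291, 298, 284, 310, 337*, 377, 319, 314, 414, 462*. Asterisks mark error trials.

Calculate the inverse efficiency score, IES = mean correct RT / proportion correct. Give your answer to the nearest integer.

407 ms

Correct trials (n=8): 291, 298, 284, 310, 377, 319, 314, 414
Mean correct RT = 2607/8 = 325.8750 ms
Proportion correct = 8/10
IES = 325.8750 / (8/10) = 407.344 ms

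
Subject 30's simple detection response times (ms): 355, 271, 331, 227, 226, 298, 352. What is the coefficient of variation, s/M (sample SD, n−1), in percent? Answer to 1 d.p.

n = 7, Σ = 2060, M = 294.2857
Σ(x−M)² = 18111.429; s = √(18111.429/6) = 54.9415
CV = 54.9415 / 294.2857 = 0.18669 = 18.669%

18.7%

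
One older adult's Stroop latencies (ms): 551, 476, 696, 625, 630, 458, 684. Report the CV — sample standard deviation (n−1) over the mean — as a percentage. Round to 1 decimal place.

16.2%

n = 7, Σ = 4120, M = 588.5714
Σ(x−M)² = 54823.714; s = √(54823.714/6) = 95.5892
CV = 95.5892 / 588.5714 = 0.16241 = 16.241%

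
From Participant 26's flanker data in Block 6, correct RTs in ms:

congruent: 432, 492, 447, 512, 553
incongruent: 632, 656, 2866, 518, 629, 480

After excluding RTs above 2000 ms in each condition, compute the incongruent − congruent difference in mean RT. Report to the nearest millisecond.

96 ms

incongruent: exclude 2866
M(congruent) = 2436/5 = 487.200
M(incongruent) = 2915/5 = 583.000
Difference = 583.000 − 487.200 = 95.800 ms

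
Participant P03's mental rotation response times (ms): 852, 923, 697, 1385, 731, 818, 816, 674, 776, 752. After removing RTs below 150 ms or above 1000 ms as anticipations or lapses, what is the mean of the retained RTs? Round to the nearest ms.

782 ms

Excluded: 1385
Retained (n=9): Σ = 7039
Mean = 7039/9 = 782.1111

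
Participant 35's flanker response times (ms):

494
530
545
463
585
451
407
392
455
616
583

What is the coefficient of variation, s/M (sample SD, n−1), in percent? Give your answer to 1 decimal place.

15.0%

n = 11, Σ = 5521, M = 501.9091
Σ(x−M)² = 56598.909; s = √(56598.909/10) = 75.2322
CV = 75.2322 / 501.9091 = 0.14989 = 14.989%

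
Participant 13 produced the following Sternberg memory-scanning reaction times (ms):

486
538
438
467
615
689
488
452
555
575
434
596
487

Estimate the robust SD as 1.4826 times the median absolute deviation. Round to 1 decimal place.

Sorted: 434, 438, 452, 467, 486, 487, 488, 538, 555, 575, 596, 615, 689 → median = 488
|x − 488| sorted: 0, 1, 2, 21, 36, 50, 50, 54, 67, 87, 108, 127, 201 → MAD = 50
Robust SD ≈ 1.4826 × 50 = 74.130

74.1 ms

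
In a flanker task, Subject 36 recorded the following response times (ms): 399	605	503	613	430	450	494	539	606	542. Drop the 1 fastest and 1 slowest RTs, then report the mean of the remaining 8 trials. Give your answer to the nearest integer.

Sorted: 399, 430, 450, 494, 503, 539, 542, 605, 606, 613
Drop lowest 1 (399) and highest 1 (613)
Remaining (n=8): Σ = 4169, mean = 4169/8 = 521.125

521 ms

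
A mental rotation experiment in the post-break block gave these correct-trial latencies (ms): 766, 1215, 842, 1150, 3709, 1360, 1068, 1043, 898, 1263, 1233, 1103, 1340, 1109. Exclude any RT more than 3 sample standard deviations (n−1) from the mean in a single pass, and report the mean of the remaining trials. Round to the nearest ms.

1107 ms

n = 14, ΣRT = 18099, M = 1292.786
Σ(x−M)² = 6695022.36; s = √(6695022.36/13) = 717.636
Cutoffs: 1292.786 ± 3·717.636 → [-860.1, 3445.7]
Outside: 3709 → excluded.
Retained (n=13): Σ = 14390, mean = 14390/13 = 1106.923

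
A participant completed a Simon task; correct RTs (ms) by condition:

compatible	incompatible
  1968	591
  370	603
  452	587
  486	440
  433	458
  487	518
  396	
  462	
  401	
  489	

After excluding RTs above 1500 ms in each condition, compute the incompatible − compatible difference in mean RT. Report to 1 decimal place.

compatible: exclude 1968
M(compatible) = 3976/9 = 441.778
M(incompatible) = 3197/6 = 532.833
Difference = 532.833 − 441.778 = 91.056 ms

91.1 ms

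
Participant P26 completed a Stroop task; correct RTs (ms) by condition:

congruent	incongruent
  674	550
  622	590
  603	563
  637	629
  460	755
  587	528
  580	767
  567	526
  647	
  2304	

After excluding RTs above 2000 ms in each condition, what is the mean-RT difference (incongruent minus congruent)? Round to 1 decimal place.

congruent: exclude 2304
M(congruent) = 5377/9 = 597.444
M(incongruent) = 4908/8 = 613.500
Difference = 613.500 − 597.444 = 16.056 ms

16.1 ms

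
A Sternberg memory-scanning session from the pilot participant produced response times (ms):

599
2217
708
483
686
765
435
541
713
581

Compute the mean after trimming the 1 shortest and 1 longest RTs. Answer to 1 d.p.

Sorted: 435, 483, 541, 581, 599, 686, 708, 713, 765, 2217
Drop lowest 1 (435) and highest 1 (2217)
Remaining (n=8): Σ = 5076, mean = 5076/8 = 634.500

634.5 ms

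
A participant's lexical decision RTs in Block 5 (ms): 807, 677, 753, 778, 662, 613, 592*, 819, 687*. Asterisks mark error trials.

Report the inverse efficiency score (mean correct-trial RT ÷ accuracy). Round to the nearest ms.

938 ms

Correct trials (n=7): 807, 677, 753, 778, 662, 613, 819
Mean correct RT = 5109/7 = 729.8571 ms
Proportion correct = 7/9
IES = 729.8571 / (7/9) = 938.388 ms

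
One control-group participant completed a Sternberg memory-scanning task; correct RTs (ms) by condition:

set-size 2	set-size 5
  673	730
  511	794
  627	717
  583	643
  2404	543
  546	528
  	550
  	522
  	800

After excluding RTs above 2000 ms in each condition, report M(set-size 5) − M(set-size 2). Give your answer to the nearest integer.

set-size 2: exclude 2404
M(set-size 2) = 2940/5 = 588.000
M(set-size 5) = 5827/9 = 647.444
Difference = 647.444 − 588.000 = 59.444 ms

59 ms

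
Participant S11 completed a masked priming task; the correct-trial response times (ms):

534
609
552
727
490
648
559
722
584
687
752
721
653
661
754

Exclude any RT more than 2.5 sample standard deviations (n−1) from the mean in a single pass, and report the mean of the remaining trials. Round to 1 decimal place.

643.5 ms

n = 15, ΣRT = 9653, M = 643.533
Σ(x−M)² = 101227.73; s = √(101227.73/14) = 85.033
Cutoffs: 643.533 ± 2.5·85.033 → [431.0, 856.1]
No RTs fall outside the cutoffs; all 15 retained. Mean = 9653/15 = 643.533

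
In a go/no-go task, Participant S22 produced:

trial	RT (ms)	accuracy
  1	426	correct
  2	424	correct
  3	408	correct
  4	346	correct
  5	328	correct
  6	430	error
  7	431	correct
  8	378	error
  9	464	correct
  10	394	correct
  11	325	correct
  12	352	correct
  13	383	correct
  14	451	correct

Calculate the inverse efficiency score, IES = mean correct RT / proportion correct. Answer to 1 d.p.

Correct trials (n=12): 426, 424, 408, 346, 328, 431, 464, 394, 325, 352, 383, 451
Mean correct RT = 4732/12 = 394.3333 ms
Proportion correct = 12/14
IES = 394.3333 / (12/14) = 460.056 ms

460.1 ms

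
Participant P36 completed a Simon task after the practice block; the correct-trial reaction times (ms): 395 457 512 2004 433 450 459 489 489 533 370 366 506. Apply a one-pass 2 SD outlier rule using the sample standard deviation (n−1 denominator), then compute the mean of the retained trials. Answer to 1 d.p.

n = 13, ΣRT = 7463, M = 574.077
Σ(x−M)² = 2248590.92; s = √(2248590.92/12) = 432.877
Cutoffs: 574.077 ± 2·432.877 → [-291.7, 1439.8]
Outside: 2004 → excluded.
Retained (n=12): Σ = 5459, mean = 5459/12 = 454.917

454.9 ms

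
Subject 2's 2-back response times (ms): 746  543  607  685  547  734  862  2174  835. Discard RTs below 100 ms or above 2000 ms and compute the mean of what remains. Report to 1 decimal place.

Excluded: 2174
Retained (n=8): Σ = 5559
Mean = 5559/8 = 694.8750

694.9 ms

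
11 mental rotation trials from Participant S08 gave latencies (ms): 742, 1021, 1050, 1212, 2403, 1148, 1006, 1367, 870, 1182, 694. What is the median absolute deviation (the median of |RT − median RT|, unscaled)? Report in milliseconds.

162 ms

Sorted: 694, 742, 870, 1006, 1021, 1050, 1148, 1182, 1212, 1367, 2403 → median = 1050
|x − 1050|: 308, 29, 0, 162, 1353, 98, 44, 317, 180, 132, 356
Sorted deviations: 0, 29, 44, 98, 132, 162, 180, 308, 317, 356, 1353 → MAD = 162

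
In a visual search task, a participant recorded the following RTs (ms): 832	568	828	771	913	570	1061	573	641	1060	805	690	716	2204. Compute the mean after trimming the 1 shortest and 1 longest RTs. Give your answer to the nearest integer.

Sorted: 568, 570, 573, 641, 690, 716, 771, 805, 828, 832, 913, 1060, 1061, 2204
Drop lowest 1 (568) and highest 1 (2204)
Remaining (n=12): Σ = 9460, mean = 9460/12 = 788.333

788 ms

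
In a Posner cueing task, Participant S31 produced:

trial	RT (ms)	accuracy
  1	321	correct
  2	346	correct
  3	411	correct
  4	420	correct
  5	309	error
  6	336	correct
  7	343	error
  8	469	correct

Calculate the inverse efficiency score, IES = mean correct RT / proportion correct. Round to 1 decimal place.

Correct trials (n=6): 321, 346, 411, 420, 336, 469
Mean correct RT = 2303/6 = 383.8333 ms
Proportion correct = 6/8
IES = 383.8333 / (6/8) = 511.778 ms

511.8 ms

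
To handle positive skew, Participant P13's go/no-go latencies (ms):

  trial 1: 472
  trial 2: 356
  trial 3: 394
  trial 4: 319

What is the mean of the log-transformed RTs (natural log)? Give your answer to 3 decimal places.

5.943

ln(RT): 6.1570, 5.8749, 5.9764, 5.7652
Σ ln(RT) = 23.7735
Mean = 23.7735/4 = 5.94336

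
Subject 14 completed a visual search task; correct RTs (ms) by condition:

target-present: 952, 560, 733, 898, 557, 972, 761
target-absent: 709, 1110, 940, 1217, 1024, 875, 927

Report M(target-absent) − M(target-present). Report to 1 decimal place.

M(target-present) = 5433/7 = 776.143
M(target-absent) = 6802/7 = 971.714
Difference = 971.714 − 776.143 = 195.571 ms

195.6 ms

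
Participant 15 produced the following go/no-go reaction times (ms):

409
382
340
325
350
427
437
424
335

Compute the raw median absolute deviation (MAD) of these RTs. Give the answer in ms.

42 ms

Sorted: 325, 335, 340, 350, 382, 409, 424, 427, 437 → median = 382
|x − 382|: 27, 0, 42, 57, 32, 45, 55, 42, 47
Sorted deviations: 0, 27, 32, 42, 42, 45, 47, 55, 57 → MAD = 42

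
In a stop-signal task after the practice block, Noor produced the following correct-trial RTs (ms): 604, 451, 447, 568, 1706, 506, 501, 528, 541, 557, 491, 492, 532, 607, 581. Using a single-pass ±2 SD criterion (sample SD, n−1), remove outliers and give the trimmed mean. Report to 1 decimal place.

n = 15, ΣRT = 9112, M = 607.467
Σ(x−M)² = 1326779.73; s = √(1326779.73/14) = 307.847
Cutoffs: 607.467 ± 2·307.847 → [-8.2, 1223.2]
Outside: 1706 → excluded.
Retained (n=14): Σ = 7406, mean = 7406/14 = 529.000

529.0 ms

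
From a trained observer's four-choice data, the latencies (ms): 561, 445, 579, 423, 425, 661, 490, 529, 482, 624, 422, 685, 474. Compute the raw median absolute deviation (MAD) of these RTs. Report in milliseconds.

67 ms

Sorted: 422, 423, 425, 445, 474, 482, 490, 529, 561, 579, 624, 661, 685 → median = 490
|x − 490|: 71, 45, 89, 67, 65, 171, 0, 39, 8, 134, 68, 195, 16
Sorted deviations: 0, 8, 16, 39, 45, 65, 67, 68, 71, 89, 134, 171, 195 → MAD = 67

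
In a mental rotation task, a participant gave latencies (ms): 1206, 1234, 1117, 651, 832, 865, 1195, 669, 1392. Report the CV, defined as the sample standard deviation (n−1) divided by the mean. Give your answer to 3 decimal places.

n = 9, Σ = 9161, M = 1017.8889
Σ(x−M)² = 577500.889; s = √(577500.889/8) = 268.6775
CV = 268.6775 / 1017.8889 = 0.26396

0.264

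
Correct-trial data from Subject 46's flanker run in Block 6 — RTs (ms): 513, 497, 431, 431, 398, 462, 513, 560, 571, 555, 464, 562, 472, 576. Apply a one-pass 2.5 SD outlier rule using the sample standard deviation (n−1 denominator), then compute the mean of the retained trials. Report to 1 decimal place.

500.4 ms

n = 14, ΣRT = 7005, M = 500.357
Σ(x−M)² = 45081.21; s = √(45081.21/13) = 58.888
Cutoffs: 500.357 ± 2.5·58.888 → [353.1, 647.6]
No RTs fall outside the cutoffs; all 14 retained. Mean = 7005/14 = 500.357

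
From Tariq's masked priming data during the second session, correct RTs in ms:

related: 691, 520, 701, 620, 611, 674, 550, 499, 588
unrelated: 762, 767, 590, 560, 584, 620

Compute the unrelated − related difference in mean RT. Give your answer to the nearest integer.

41 ms

M(related) = 5454/9 = 606.000
M(unrelated) = 3883/6 = 647.167
Difference = 647.167 − 606.000 = 41.167 ms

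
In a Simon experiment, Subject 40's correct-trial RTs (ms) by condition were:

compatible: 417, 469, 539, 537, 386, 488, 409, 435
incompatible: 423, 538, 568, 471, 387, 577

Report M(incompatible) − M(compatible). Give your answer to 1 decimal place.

M(compatible) = 3680/8 = 460.000
M(incompatible) = 2964/6 = 494.000
Difference = 494.000 − 460.000 = 34.000 ms

34.0 ms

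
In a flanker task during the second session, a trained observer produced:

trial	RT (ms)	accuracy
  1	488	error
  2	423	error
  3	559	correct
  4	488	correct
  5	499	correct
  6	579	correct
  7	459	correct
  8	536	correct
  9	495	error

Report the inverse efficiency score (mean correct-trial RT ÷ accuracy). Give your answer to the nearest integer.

780 ms

Correct trials (n=6): 559, 488, 499, 579, 459, 536
Mean correct RT = 3120/6 = 520.0000 ms
Proportion correct = 6/9
IES = 520.0000 / (6/9) = 780.000 ms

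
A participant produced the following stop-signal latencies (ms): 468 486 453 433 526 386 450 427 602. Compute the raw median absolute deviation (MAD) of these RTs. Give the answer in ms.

26 ms

Sorted: 386, 427, 433, 450, 453, 468, 486, 526, 602 → median = 453
|x − 453|: 15, 33, 0, 20, 73, 67, 3, 26, 149
Sorted deviations: 0, 3, 15, 20, 26, 33, 67, 73, 149 → MAD = 26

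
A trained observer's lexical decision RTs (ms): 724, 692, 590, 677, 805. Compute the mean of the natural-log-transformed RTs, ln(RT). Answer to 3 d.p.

6.543

ln(RT): 6.5848, 6.5396, 6.3801, 6.5177, 6.6908
Σ ln(RT) = 32.7130
Mean = 32.7130/5 = 6.54260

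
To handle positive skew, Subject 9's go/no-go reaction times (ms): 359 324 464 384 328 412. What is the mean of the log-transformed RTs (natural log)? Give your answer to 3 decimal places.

5.928

ln(RT): 5.8833, 5.7807, 6.1399, 5.9506, 5.7930, 6.0210
Σ ln(RT) = 35.5686
Mean = 35.5686/6 = 5.92810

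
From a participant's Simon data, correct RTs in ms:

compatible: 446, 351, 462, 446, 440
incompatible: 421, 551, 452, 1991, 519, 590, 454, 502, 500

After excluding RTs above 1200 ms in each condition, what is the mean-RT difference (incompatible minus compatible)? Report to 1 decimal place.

incompatible: exclude 1991
M(compatible) = 2145/5 = 429.000
M(incompatible) = 3989/8 = 498.625
Difference = 498.625 − 429.000 = 69.625 ms

69.6 ms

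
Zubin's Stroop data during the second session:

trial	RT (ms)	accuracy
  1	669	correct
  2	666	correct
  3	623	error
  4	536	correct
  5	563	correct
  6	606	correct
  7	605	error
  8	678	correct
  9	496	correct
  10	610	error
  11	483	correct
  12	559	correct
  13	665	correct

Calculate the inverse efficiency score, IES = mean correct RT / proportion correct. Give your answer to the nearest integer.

770 ms

Correct trials (n=10): 669, 666, 536, 563, 606, 678, 496, 483, 559, 665
Mean correct RT = 5921/10 = 592.1000 ms
Proportion correct = 10/13
IES = 592.1000 / (10/13) = 769.730 ms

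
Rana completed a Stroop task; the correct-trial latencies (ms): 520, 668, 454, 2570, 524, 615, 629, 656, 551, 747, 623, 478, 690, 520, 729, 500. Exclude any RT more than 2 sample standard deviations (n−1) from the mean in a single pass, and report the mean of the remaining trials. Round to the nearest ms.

594 ms

n = 16, ΣRT = 11474, M = 717.125
Σ(x−M)² = 3784289.75; s = √(3784289.75/15) = 502.281
Cutoffs: 717.125 ± 2·502.281 → [-287.4, 1721.7]
Outside: 2570 → excluded.
Retained (n=15): Σ = 8904, mean = 8904/15 = 593.600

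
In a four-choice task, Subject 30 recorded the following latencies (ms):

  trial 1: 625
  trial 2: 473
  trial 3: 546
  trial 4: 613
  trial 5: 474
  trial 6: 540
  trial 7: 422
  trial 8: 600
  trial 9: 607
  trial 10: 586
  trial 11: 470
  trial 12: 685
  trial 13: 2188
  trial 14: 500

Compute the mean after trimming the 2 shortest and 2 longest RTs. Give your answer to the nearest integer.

Sorted: 422, 470, 473, 474, 500, 540, 546, 586, 600, 607, 613, 625, 685, 2188
Drop lowest 2 (422, 470) and highest 2 (685, 2188)
Remaining (n=10): Σ = 5564, mean = 5564/10 = 556.400

556 ms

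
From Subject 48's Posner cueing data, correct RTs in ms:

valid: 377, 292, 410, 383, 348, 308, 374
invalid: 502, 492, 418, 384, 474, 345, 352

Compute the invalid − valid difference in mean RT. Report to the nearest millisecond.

68 ms

M(valid) = 2492/7 = 356.000
M(invalid) = 2967/7 = 423.857
Difference = 423.857 − 356.000 = 67.857 ms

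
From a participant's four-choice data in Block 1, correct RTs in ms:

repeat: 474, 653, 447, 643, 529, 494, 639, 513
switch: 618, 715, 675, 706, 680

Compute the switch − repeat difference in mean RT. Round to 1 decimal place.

M(repeat) = 4392/8 = 549.000
M(switch) = 3394/5 = 678.800
Difference = 678.800 − 549.000 = 129.800 ms

129.8 ms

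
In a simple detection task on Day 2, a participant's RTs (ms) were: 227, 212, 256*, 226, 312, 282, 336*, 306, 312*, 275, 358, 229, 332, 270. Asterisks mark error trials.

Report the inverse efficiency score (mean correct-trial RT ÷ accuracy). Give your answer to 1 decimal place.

350.5 ms

Correct trials (n=11): 227, 212, 226, 312, 282, 306, 275, 358, 229, 332, 270
Mean correct RT = 3029/11 = 275.3636 ms
Proportion correct = 11/14
IES = 275.3636 / (11/14) = 350.463 ms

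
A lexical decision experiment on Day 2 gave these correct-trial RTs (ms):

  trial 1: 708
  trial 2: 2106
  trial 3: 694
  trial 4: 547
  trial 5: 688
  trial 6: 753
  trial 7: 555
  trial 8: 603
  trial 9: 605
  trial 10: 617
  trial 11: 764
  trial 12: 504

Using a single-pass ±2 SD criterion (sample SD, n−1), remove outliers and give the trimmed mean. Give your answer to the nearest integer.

n = 12, ΣRT = 9144, M = 762.000
Σ(x−M)² = 2046030.00; s = √(2046030.00/11) = 431.280
Cutoffs: 762.000 ± 2·431.280 → [-100.6, 1624.6]
Outside: 2106 → excluded.
Retained (n=11): Σ = 7038, mean = 7038/11 = 639.818

640 ms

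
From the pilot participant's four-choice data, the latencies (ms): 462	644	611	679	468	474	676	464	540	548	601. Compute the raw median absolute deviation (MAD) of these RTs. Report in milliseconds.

80 ms

Sorted: 462, 464, 468, 474, 540, 548, 601, 611, 644, 676, 679 → median = 548
|x − 548|: 86, 96, 63, 131, 80, 74, 128, 84, 8, 0, 53
Sorted deviations: 0, 8, 53, 63, 74, 80, 84, 86, 96, 128, 131 → MAD = 80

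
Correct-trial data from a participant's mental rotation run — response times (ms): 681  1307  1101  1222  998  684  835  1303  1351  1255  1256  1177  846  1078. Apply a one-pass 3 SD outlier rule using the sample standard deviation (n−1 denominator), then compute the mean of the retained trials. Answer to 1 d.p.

1078.1 ms

n = 14, ΣRT = 15094, M = 1078.143
Σ(x−M)² = 703791.71; s = √(703791.71/13) = 232.675
Cutoffs: 1078.143 ± 3·232.675 → [380.1, 1776.2]
No RTs fall outside the cutoffs; all 14 retained. Mean = 15094/14 = 1078.143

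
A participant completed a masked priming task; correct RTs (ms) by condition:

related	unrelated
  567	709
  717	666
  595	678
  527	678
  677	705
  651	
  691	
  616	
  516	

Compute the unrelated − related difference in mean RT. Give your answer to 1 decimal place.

69.8 ms

M(related) = 5557/9 = 617.444
M(unrelated) = 3436/5 = 687.200
Difference = 687.200 − 617.444 = 69.756 ms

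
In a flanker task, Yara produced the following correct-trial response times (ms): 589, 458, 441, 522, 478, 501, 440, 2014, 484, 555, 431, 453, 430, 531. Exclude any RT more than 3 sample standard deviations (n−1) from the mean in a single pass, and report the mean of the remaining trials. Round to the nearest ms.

486 ms

n = 14, ΣRT = 8327, M = 594.786
Σ(x−M)² = 2200262.36; s = √(2200262.36/13) = 411.401
Cutoffs: 594.786 ± 3·411.401 → [-639.4, 1829.0]
Outside: 2014 → excluded.
Retained (n=13): Σ = 6313, mean = 6313/13 = 485.615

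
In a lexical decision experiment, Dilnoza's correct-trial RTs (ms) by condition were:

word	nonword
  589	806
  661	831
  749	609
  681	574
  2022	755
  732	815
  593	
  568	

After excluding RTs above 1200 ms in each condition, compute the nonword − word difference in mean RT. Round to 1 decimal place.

78.4 ms

word: exclude 2022
M(word) = 4573/7 = 653.286
M(nonword) = 4390/6 = 731.667
Difference = 731.667 − 653.286 = 78.381 ms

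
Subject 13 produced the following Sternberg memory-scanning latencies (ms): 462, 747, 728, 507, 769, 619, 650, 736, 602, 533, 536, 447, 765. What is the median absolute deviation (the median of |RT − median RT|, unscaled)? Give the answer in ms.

112 ms

Sorted: 447, 462, 507, 533, 536, 602, 619, 650, 728, 736, 747, 765, 769 → median = 619
|x − 619|: 157, 128, 109, 112, 150, 0, 31, 117, 17, 86, 83, 172, 146
Sorted deviations: 0, 17, 31, 83, 86, 109, 112, 117, 128, 146, 150, 157, 172 → MAD = 112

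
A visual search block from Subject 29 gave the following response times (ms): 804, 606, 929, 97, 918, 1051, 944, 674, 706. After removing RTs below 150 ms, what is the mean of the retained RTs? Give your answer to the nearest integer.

829 ms

Excluded: 97
Retained (n=8): Σ = 6632
Mean = 6632/8 = 829.0000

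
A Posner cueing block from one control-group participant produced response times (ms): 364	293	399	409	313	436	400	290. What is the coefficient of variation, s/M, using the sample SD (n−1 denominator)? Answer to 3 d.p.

0.157

n = 8, Σ = 2904, M = 363.0000
Σ(x−M)² = 22840.000; s = √(22840.000/7) = 57.1214
CV = 57.1214 / 363.0000 = 0.15736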